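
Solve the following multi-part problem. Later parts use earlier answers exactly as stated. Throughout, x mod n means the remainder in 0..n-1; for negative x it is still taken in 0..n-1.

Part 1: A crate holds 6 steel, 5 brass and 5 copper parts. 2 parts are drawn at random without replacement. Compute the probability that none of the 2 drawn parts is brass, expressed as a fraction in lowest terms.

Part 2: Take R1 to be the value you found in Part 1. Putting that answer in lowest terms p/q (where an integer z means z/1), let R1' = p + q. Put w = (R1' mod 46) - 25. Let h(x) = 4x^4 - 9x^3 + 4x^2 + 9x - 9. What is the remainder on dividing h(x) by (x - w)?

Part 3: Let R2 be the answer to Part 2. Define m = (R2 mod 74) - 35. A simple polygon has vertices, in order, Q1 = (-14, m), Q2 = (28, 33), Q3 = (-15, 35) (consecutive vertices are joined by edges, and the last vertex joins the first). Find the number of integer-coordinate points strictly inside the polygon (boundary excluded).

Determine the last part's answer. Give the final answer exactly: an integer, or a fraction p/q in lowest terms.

837

Part 1: total draws C(16,2) = 120; favorable C(11,2) = 55; P = 11/24; answer 11/24
Part 2: R1 = 11/24; threaded value p + q = 35; w = 10; remainder = value at the root: 4*(10)^4 - 9*(10)^3 + 4*(10)^2 + 9*(10)^1 - 9 = (40000) + (-9000) + (400) + (90) + (-9) = 31481; answer 31481
Part 3: R2 = 31481; m = -4; cross terms: (-14*33 - 28*-4)=-350, (28*35 - -15*33)=1475, (-15*-4 - -14*35)=550; twice the area = |1675| = 1675; area = 1675/2; boundary points = 1 + 1 + 1 = 3; strictly interior points = area - boundary/2 + 1 = 837; answer 837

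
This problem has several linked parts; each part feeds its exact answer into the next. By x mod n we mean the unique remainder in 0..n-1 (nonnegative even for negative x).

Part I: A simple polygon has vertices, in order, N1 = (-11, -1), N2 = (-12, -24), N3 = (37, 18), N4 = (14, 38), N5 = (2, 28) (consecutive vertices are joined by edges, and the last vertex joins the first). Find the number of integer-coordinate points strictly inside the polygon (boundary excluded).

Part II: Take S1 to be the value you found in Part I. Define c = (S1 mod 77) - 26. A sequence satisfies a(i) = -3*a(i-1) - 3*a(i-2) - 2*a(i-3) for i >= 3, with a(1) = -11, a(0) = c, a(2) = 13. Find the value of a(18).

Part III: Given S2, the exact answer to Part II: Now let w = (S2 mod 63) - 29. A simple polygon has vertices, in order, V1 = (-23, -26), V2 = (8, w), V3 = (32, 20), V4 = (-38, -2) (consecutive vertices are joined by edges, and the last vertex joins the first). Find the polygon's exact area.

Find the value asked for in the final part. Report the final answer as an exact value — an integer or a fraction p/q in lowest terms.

3051/2

Part I: cross terms: (-11*-24 - -12*-1)=252, (-12*18 - 37*-24)=672, (37*38 - 14*18)=1154, (14*28 - 2*38)=316, (2*-1 - -11*28)=306; twice the area = |2700| = 2700; area = 1350; boundary points = 1 + 7 + 1 + 2 + 1 = 12; strictly interior points = area - boundary/2 + 1 = 1345; answer 1345
Part II: S1 = 1345; c = 10; a(3) = -3*(13) - 3*(-11) - 2*(10) = -26; iterating: a(3)=-26, a(4)=61, a(5)=-131, a(6)=262, a(7)=-515, a(8)=1021, a(9)=-2042, a(10)=4093, a(11)=-8195, a(12)=16390, a(13)=-32771, a(14)=65533, a(15)=-131066, a(16)=262141, a(17)=-524291, a(18)=1048582; answer 1048582
Part III: S2 = 1048582; w = -19; cross terms: (-23*-19 - 8*-26)=645, (8*20 - 32*-19)=768, (32*-2 - -38*20)=696, (-38*-26 - -23*-2)=942; twice the area = |3051| = 3051; area = 3051/2; answer 3051/2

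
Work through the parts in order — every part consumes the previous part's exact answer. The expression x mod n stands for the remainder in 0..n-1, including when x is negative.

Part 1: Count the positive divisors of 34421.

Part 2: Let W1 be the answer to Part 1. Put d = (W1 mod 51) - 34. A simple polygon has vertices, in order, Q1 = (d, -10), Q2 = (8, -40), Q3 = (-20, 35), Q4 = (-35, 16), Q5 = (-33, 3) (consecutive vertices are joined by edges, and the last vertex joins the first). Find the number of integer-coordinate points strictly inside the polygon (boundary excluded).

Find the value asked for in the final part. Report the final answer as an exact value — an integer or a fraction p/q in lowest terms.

Part 1: 34421 is prime, so its only divisors are 1 and 34421; count = 2; answer 2
Part 2: W1 = 2; d = -32; cross terms: (-32*-40 - 8*-10)=1360, (8*35 - -20*-40)=-520, (-20*16 - -35*35)=905, (-35*3 - -33*16)=423, (-33*-10 - -32*3)=426; twice the area = |2594| = 2594; area = 1297; boundary points = 10 + 1 + 1 + 1 + 1 = 14; strictly interior points = area - boundary/2 + 1 = 1291; answer 1291

1291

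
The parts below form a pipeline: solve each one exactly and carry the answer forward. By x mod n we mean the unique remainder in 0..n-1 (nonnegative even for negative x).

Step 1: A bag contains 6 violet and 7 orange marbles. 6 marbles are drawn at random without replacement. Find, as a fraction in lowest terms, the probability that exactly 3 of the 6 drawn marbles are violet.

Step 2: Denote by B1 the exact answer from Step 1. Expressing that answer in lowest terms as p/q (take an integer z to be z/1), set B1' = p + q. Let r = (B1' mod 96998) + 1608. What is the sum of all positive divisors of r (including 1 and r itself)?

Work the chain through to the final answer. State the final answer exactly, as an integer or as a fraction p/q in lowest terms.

Step 1: total draws C(13,6) = 1716; favorable C(6,3)*C(7,3) = 700; P = 175/429; answer 175/429
Step 2: B1 = 175/429; threaded value p + q = 604; r = 2212; 2212 = 2^2 * 7 * 79; sigma = (1 + 2 + 4) * (1 + 7) * (1 + 79) = 7 * 8 * 80 = 4480; answer 4480

4480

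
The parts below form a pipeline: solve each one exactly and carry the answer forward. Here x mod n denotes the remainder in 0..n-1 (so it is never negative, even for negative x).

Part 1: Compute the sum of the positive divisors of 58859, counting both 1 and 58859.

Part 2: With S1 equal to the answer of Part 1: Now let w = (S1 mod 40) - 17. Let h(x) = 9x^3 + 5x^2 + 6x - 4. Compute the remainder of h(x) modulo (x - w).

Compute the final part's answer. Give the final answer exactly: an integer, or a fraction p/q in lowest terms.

Part 1: 58859 = 71 * 829; sigma = (1 + 71) * (1 + 829) = 72 * 830 = 59760; answer 59760
Part 2: S1 = 59760; w = -17; remainder = value at the root: 9*(-17)^3 + 5*(-17)^2 + 6*(-17)^1 - 4 = (-44217) + (1445) + (-102) + (-4) = -42878; answer -42878

-42878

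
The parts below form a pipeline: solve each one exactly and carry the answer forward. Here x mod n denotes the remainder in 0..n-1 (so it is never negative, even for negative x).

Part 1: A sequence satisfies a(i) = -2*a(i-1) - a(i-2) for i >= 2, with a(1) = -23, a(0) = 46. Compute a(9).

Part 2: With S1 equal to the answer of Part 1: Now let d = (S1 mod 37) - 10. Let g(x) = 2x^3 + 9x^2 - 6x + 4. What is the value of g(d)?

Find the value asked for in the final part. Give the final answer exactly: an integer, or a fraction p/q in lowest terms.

121

Part 1: a(2) = -2*(-23) - 1*(46) = 0; iterating: a(2)=0, a(3)=23, a(4)=-46, a(5)=69, a(6)=-92, a(7)=115, a(8)=-138, a(9)=161; answer 161
Part 2: S1 = 161; d = 3; 2*(3)^3 + 9*(3)^2 - 6*(3)^1 + 4 = (54) + (81) + (-18) + (4) = 121; answer 121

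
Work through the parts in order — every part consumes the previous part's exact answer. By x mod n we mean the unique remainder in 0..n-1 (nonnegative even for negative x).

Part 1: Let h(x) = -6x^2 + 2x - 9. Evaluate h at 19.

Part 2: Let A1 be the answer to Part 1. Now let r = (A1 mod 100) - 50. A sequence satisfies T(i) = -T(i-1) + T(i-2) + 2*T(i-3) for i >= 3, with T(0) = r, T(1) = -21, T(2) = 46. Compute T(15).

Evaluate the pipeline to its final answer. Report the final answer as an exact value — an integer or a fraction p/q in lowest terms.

-793

Part 1: -6*(19)^2 + 2*(19)^1 - 9 = (-2166) + (38) + (-9) = -2137; answer -2137
Part 2: A1 = -2137; r = 13; T(3) = -1*(46) + 1*(-21) + 2*(13) = -41; iterating: T(3)=-41, T(4)=45, T(5)=6, T(6)=-43, T(7)=139, T(8)=-170, T(9)=223, T(10)=-115, T(11)=-2, T(12)=333, T(13)=-565, T(14)=894, T(15)=-793; answer -793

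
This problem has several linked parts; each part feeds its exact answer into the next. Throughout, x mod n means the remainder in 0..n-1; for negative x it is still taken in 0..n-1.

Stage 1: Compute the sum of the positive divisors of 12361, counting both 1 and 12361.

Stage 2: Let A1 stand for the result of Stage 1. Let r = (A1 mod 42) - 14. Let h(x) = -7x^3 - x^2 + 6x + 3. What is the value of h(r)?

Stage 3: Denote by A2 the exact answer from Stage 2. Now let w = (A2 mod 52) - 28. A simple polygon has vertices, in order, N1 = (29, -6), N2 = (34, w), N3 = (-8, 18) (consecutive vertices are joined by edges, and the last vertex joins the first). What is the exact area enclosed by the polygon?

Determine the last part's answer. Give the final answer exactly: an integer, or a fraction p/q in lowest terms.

Stage 1: 12361 = 47 * 263; sigma = (1 + 47) * (1 + 263) = 48 * 264 = 12672; answer 12672
Stage 2: A1 = 12672; r = 16; -7*(16)^3 - 1*(16)^2 + 6*(16)^1 + 3 = (-28672) + (-256) + (96) + (3) = -28829; answer -28829
Stage 3: A2 = -28829; w = 3; cross terms: (29*3 - 34*-6)=291, (34*18 - -8*3)=636, (-8*-6 - 29*18)=-474; twice the area = |453| = 453; area = 453/2; answer 453/2

453/2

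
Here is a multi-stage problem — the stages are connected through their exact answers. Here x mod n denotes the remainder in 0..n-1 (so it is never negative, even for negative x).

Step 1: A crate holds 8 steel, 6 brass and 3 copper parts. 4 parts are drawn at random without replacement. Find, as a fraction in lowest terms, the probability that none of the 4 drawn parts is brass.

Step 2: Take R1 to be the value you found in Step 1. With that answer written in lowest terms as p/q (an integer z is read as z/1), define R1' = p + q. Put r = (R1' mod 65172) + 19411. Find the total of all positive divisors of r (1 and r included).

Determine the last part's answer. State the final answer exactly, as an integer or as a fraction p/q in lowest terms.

31836

Step 1: total draws C(17,4) = 2380; favorable C(11,4) = 330; P = 33/238; answer 33/238
Step 2: R1 = 33/238; threaded value p + q = 271; r = 19682; 19682 = 2 * 13 * 757; sigma = (1 + 2) * (1 + 13) * (1 + 757) = 3 * 14 * 758 = 31836; answer 31836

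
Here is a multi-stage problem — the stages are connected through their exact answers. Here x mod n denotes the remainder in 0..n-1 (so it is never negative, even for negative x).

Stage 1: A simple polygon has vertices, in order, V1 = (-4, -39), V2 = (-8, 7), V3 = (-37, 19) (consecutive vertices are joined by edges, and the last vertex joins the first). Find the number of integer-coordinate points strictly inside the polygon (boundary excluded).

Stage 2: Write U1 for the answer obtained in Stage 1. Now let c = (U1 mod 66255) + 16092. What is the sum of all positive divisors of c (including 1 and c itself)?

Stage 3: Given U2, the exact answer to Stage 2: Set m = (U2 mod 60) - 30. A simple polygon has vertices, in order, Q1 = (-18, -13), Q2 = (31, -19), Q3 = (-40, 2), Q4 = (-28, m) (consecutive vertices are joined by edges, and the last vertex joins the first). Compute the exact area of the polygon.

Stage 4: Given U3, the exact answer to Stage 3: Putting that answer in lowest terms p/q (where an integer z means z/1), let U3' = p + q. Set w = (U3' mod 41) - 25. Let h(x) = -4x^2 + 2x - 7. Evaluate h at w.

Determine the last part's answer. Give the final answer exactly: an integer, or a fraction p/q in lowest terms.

Stage 1: cross terms: (-4*7 - -8*-39)=-340, (-8*19 - -37*7)=107, (-37*-39 - -4*19)=1519; twice the area = |1286| = 1286; area = 643; boundary points = 2 + 1 + 1 = 4; strictly interior points = area - boundary/2 + 1 = 642; answer 642
Stage 2: U1 = 642; c = 16734; 16734 = 2 * 3 * 2789; sigma = (1 + 2) * (1 + 3) * (1 + 2789) = 3 * 4 * 2790 = 33480; answer 33480
Stage 3: U2 = 33480; m = -30; cross terms: (-18*-19 - 31*-13)=745, (31*2 - -40*-19)=-698, (-40*-30 - -28*2)=1256, (-28*-13 - -18*-30)=-176; twice the area = |1127| = 1127; area = 1127/2; answer 1127/2
Stage 4: U3 = 1127/2; threaded value p + q = 1129; w = -3; -4*(-3)^2 + 2*(-3)^1 - 7 = (-36) + (-6) + (-7) = -49; answer -49

-49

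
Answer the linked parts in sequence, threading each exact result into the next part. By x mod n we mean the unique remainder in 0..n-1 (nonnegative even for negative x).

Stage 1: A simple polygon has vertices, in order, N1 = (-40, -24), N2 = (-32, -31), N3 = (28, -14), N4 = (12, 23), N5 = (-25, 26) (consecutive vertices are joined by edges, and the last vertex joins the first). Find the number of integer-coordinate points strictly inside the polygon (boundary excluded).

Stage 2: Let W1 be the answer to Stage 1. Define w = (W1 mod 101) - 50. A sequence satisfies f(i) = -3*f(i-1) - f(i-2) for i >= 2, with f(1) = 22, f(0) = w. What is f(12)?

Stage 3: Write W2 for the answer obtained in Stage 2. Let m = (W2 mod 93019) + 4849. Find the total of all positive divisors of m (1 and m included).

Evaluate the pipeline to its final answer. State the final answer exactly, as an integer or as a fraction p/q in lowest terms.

87590

Stage 1: cross terms: (-40*-31 - -32*-24)=472, (-32*-14 - 28*-31)=1316, (28*23 - 12*-14)=812, (12*26 - -25*23)=887, (-25*-24 - -40*26)=1640; twice the area = |5127| = 5127; area = 5127/2; boundary points = 1 + 1 + 1 + 1 + 5 = 9; strictly interior points = area - boundary/2 + 1 = 2560; answer 2560
Stage 2: W1 = 2560; w = -15; f(2) = -3*(22) - 1*(-15) = -51; iterating: f(2)=-51, f(3)=131, f(4)=-342, f(5)=895, f(6)=-2343, f(7)=6134, f(8)=-16059, f(9)=42043, f(10)=-110070, f(11)=288167, f(12)=-754431; answer -754431
Stage 3: W2 = -754431; m = 87589; 87589 is prime, so its only divisors are 1 and 87589; sigma = 1 + 87589 = 87590; answer 87590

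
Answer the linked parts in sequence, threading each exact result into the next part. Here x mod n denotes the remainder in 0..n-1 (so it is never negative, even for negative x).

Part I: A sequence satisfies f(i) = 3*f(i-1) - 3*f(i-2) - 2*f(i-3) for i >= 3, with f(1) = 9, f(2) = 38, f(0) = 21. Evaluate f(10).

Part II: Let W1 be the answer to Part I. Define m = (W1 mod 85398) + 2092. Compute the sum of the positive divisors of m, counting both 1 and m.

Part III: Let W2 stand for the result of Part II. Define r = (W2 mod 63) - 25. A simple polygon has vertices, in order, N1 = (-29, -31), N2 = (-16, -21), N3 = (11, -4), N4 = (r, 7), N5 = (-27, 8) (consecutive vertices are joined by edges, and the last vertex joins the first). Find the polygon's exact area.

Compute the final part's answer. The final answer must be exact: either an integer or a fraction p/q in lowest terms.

Part I: f(3) = 3*(38) - 3*(9) - 2*(21) = 45; iterating: f(3)=45, f(4)=3, f(5)=-202, f(6)=-705, f(7)=-1515, f(8)=-2026, f(9)=-123, f(10)=8739; answer 8739
Part II: W1 = 8739; m = 10831; 10831 is prime, so its only divisors are 1 and 10831; sigma = 1 + 10831 = 10832; answer 10832
Part III: W2 = 10832; r = 34; cross terms: (-29*-21 - -16*-31)=113, (-16*-4 - 11*-21)=295, (11*7 - 34*-4)=213, (34*8 - -27*7)=461, (-27*-31 - -29*8)=1069; twice the area = |2151| = 2151; area = 2151/2; answer 2151/2

2151/2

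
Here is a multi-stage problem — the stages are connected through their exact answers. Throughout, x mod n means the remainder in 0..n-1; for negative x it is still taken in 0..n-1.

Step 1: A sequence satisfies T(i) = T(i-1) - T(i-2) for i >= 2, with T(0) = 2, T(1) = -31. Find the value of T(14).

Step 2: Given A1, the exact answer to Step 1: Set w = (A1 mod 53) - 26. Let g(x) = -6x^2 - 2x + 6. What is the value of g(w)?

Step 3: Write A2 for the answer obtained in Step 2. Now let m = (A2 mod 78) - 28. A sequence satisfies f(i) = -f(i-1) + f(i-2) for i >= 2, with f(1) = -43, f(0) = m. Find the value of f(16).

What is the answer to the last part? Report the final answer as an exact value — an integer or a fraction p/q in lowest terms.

Step 1: T(2) = 1*(-31) - 1*(2) = -33; iterating: T(2)=-33, T(3)=-2, T(4)=31, T(5)=33, T(6)=2, T(7)=-31, T(8)=-33, T(9)=-2, T(10)=31, T(11)=33, T(12)=2, T(13)=-31, T(14)=-33; answer -33
Step 2: A1 = -33; w = -6; -6*(-6)^2 - 2*(-6)^1 + 6 = (-216) + (12) + (6) = -198; answer -198
Step 3: A2 = -198; m = 8; f(2) = -1*(-43) + 1*(8) = 51; iterating: f(2)=51, f(3)=-94, f(4)=145, f(5)=-239, f(6)=384, f(7)=-623, f(8)=1007, f(9)=-1630, f(10)=2637, f(11)=-4267, f(12)=6904, f(13)=-11171, f(14)=18075, f(15)=-29246, f(16)=47321; answer 47321

47321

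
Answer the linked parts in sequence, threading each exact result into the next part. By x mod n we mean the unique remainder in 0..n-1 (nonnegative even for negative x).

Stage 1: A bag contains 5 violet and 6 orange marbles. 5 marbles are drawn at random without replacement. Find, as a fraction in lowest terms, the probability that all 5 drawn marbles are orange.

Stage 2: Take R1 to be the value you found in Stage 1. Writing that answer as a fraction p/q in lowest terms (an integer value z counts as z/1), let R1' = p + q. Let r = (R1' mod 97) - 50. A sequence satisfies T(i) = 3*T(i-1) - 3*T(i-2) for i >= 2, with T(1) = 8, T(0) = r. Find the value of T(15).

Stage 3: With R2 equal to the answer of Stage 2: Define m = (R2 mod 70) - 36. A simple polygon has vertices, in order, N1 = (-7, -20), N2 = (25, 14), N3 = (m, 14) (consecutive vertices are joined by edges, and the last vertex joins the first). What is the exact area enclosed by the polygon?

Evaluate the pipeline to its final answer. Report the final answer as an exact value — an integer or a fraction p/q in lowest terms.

459

Stage 1: total draws C(11,5) = 462; favorable C(6,5) = 6; P = 1/77; answer 1/77
Stage 2: R1 = 1/77; threaded value p + q = 78; r = 28; T(2) = 3*(8) - 3*(28) = -60; iterating: T(2)=-60, T(3)=-204, T(4)=-432, T(5)=-684, T(6)=-756, T(7)=-216, T(8)=1620, T(9)=5508, T(10)=11664, T(11)=18468, T(12)=20412, T(13)=5832, T(14)=-43740, T(15)=-148716; answer -148716
Stage 3: R2 = -148716; m = -2; cross terms: (-7*14 - 25*-20)=402, (25*14 - -2*14)=378, (-2*-20 - -7*14)=138; twice the area = |918| = 918; area = 459; answer 459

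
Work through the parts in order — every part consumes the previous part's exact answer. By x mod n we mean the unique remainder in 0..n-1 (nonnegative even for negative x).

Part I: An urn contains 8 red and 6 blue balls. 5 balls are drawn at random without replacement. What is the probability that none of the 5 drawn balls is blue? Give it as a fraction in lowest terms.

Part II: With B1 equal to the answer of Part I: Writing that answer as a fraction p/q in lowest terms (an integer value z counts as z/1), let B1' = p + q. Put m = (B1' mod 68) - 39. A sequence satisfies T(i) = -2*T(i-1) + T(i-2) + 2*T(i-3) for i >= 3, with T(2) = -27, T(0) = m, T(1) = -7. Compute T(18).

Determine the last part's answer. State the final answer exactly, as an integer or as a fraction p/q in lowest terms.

Part I: total draws C(14,5) = 2002; favorable C(8,5) = 56; P = 4/143; answer 4/143
Part II: B1 = 4/143; threaded value p + q = 147; m = -28; T(3) = -2*(-27) + 1*(-7) + 2*(-28) = -9; iterating: T(3)=-9, T(4)=-23, T(5)=-17, T(6)=-7, T(7)=-49, T(8)=57, T(9)=-177, T(10)=313, T(11)=-689, T(12)=1337, T(13)=-2737, T(14)=5433, T(15)=-10929, T(16)=21817, T(17)=-43697, T(18)=87353; answer 87353

87353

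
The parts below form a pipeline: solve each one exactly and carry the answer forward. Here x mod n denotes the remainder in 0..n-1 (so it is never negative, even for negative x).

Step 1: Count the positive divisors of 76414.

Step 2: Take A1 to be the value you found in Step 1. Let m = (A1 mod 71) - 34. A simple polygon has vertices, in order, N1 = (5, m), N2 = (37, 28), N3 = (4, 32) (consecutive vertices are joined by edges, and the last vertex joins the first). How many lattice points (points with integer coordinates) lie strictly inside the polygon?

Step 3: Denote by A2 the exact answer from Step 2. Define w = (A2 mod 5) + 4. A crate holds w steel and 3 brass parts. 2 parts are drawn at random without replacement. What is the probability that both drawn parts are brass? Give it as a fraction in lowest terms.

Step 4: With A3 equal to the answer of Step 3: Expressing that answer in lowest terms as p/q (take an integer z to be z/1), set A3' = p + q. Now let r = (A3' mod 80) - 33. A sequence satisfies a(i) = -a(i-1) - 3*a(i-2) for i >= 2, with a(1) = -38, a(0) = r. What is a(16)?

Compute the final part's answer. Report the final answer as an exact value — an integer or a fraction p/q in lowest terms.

96440

Step 1: 76414 = 2 * 13 * 2939; number of divisors = (1+1) * (1+1) * (1+1) = 8; answer 8
Step 2: A1 = 8; m = -26; cross terms: (5*28 - 37*-26)=1102, (37*32 - 4*28)=1072, (4*-26 - 5*32)=-264; twice the area = |1910| = 1910; area = 955; boundary points = 2 + 1 + 1 = 4; strictly interior points = area - boundary/2 + 1 = 954; answer 954
Step 3: A2 = 954; w = 8; total draws C(11,2) = 55; favorable C(3,2) = 3; P = 3/55; answer 3/55
Step 4: A3 = 3/55; threaded value p + q = 58; r = 25; a(2) = -1*(-38) - 3*(25) = -37; iterating: a(2)=-37, a(3)=151, a(4)=-40, a(5)=-413, a(6)=533, a(7)=706, a(8)=-2305, a(9)=187, a(10)=6728, a(11)=-7289, a(12)=-12895, a(13)=34762, a(14)=3923, a(15)=-108209, a(16)=96440; answer 96440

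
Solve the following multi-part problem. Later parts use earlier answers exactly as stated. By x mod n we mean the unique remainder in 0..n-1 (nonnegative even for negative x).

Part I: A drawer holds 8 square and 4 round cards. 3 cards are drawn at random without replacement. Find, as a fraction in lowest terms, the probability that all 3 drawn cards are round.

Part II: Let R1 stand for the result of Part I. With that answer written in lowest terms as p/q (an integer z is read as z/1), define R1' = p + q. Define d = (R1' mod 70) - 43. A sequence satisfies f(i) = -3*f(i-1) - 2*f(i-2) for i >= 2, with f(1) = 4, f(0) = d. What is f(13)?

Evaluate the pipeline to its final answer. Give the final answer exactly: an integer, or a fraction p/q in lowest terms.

139234

Part I: total draws C(12,3) = 220; favorable C(4,3) = 4; P = 1/55; answer 1/55
Part II: R1 = 1/55; threaded value p + q = 56; d = 13; f(2) = -3*(4) - 2*(13) = -38; iterating: f(2)=-38, f(3)=106, f(4)=-242, f(5)=514, f(6)=-1058, f(7)=2146, f(8)=-4322, f(9)=8674, f(10)=-17378, f(11)=34786, f(12)=-69602, f(13)=139234; answer 139234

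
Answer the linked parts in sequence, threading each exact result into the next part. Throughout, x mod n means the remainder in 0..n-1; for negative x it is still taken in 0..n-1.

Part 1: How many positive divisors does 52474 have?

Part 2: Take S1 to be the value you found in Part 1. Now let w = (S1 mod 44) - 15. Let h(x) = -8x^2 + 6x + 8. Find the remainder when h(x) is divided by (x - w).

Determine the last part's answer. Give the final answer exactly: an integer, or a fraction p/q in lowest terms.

Part 1: 52474 = 2 * 26237; number of divisors = (1+1) * (1+1) = 4; answer 4
Part 2: S1 = 4; w = -11; remainder = value at the root: -8*(-11)^2 + 6*(-11)^1 + 8 = (-968) + (-66) + (8) = -1026; answer -1026

-1026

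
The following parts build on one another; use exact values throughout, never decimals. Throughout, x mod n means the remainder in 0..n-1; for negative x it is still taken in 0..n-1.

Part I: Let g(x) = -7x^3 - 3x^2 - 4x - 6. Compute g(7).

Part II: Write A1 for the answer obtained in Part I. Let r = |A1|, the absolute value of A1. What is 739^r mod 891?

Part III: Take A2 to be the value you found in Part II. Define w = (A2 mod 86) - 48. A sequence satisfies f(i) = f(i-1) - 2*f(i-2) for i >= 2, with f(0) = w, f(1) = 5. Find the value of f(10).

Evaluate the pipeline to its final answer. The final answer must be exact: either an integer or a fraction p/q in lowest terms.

455

Part I: -7*(7)^3 - 3*(7)^2 - 4*(7)^1 - 6 = (-2401) + (-147) + (-28) + (-6) = -2582; answer -2582
Part II: A1 = -2582; r = 2582; squarings mod 891: 739^1=739, 739^2=829, 739^4=280, 739^8=883, 739^16=64, 739^32=532, 739^64=577, 739^128=586, 739^256=361, 739^512=235, 739^1024=874, 739^2048=289; 739^2582 = 739^2 * 739^4 * 739^16 * 739^512 * 739^2048 = 235 (mod 891); answer 235
Part III: A2 = 235; w = 15; f(2) = 1*(5) - 2*(15) = -25; iterating: f(2)=-25, f(3)=-35, f(4)=15, f(5)=85, f(6)=55, f(7)=-115, f(8)=-225, f(9)=5, f(10)=455; answer 455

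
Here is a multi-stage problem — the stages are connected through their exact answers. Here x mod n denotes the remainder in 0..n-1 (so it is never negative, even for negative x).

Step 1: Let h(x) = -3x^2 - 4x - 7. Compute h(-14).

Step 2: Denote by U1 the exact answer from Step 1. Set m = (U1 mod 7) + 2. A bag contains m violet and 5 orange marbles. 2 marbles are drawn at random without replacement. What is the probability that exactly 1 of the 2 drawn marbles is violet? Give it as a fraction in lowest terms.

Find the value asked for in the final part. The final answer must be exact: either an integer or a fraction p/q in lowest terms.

10/21

Step 1: -3*(-14)^2 - 4*(-14)^1 - 7 = (-588) + (56) + (-7) = -539; answer -539
Step 2: U1 = -539; m = 2; total draws C(7,2) = 21; favorable C(2,1)*C(5,1) = 10; P = 10/21; answer 10/21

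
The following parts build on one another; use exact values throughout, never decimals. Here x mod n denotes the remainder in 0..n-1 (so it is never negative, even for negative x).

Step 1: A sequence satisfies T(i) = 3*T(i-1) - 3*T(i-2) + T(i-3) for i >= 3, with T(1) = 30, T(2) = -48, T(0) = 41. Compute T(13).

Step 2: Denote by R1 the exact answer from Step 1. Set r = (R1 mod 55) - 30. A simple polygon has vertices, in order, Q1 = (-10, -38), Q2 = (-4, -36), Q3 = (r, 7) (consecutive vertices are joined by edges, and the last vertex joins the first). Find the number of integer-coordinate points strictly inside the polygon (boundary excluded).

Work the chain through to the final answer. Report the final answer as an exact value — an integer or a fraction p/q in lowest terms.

147

Step 1: T(3) = 3*(-48) - 3*(30) + 1*(41) = -193; iterating: T(3)=-193, T(4)=-405, T(5)=-684, T(6)=-1030, T(7)=-1443, T(8)=-1923, T(9)=-2470, T(10)=-3084, T(11)=-3765, T(12)=-4513, T(13)=-5328; answer -5328
Step 2: R1 = -5328; r = -23; cross terms: (-10*-36 - -4*-38)=208, (-4*7 - -23*-36)=-856, (-23*-38 - -10*7)=944; twice the area = |296| = 296; area = 148; boundary points = 2 + 1 + 1 = 4; strictly interior points = area - boundary/2 + 1 = 147; answer 147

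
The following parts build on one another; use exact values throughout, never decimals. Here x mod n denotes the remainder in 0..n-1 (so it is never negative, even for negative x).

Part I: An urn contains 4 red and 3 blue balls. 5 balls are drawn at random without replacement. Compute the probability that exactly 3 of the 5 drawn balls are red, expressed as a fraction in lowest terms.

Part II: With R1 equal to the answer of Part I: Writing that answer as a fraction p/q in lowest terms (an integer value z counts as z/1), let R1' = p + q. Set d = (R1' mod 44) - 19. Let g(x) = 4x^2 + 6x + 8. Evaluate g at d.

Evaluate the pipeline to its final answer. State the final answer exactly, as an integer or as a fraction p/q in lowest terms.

216

Part I: total draws C(7,5) = 21; favorable C(4,3)*C(3,2) = 12; P = 4/7; answer 4/7
Part II: R1 = 4/7; threaded value p + q = 11; d = -8; 4*(-8)^2 + 6*(-8)^1 + 8 = (256) + (-48) + (8) = 216; answer 216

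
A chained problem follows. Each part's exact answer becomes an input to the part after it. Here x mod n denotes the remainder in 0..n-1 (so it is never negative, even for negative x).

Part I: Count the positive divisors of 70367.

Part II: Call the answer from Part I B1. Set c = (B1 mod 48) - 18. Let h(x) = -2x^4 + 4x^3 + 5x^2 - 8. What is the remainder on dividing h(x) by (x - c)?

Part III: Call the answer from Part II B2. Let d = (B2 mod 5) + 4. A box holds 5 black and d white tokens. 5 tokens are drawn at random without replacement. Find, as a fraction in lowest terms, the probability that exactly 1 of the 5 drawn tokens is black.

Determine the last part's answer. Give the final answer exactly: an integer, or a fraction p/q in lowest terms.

350/1287

Part I: 70367 = 11 * 6397; number of divisors = (1+1) * (1+1) = 4; answer 4
Part II: B1 = 4; c = -14; remainder = value at the root: -2*(-14)^4 + 4*(-14)^3 + 5*(-14)^2 - 8 = (-76832) + (-10976) + (980) + (-8) = -86836; answer -86836
Part III: B2 = -86836; d = 8; total draws C(13,5) = 1287; favorable C(5,1)*C(8,4) = 350; P = 350/1287; answer 350/1287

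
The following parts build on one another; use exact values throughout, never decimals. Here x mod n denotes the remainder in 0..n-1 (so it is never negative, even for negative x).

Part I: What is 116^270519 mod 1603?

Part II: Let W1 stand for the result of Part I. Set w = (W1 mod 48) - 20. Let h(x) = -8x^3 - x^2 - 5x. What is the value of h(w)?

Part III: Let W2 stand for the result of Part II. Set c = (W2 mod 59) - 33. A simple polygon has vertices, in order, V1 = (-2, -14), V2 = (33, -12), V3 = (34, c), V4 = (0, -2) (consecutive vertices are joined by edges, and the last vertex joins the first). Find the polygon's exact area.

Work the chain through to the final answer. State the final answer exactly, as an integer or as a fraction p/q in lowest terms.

378

Part I: squarings mod 1603: 116^1=116, 116^2=632, 116^4=277, 116^8=1388, 116^16=1341, 116^32=1318, 116^64=1075, 116^128=1465, 116^256=1411, 116^512=1598, 116^1024=25, 116^2048=625, 116^4096=1096, 116^8192=569, 116^16384=1558, 116^32768=422, 116^65536=151, 116^131072=359, 116^262144=641; 116^270519 = 116^1 * 116^2 * 116^4 * 116^16 * 116^32 * 116^128 * 116^8192 * 116^262144 = 1009 (mod 1603); answer 1009
Part II: W1 = 1009; w = -19; -8*(-19)^3 - 1*(-19)^2 - 5*(-19)^1 = (54872) + (-361) + (95) = 54606; answer 54606
Part III: W2 = 54606; c = -2; cross terms: (-2*-12 - 33*-14)=486, (33*-2 - 34*-12)=342, (34*-2 - 0*-2)=-68, (0*-14 - -2*-2)=-4; twice the area = |756| = 756; area = 378; answer 378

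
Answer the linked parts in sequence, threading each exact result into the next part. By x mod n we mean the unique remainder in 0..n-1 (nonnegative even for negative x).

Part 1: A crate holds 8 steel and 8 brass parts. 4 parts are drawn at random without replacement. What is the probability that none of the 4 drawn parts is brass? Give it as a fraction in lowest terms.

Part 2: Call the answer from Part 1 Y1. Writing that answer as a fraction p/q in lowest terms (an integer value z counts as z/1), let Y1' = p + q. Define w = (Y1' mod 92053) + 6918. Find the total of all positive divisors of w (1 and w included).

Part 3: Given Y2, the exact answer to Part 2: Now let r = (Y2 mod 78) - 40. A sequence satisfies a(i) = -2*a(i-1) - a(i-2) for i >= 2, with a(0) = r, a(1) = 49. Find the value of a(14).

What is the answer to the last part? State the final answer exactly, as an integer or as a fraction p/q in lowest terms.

-946

Part 1: total draws C(16,4) = 1820; favorable C(8,4) = 70; P = 1/26; answer 1/26
Part 2: Y1 = 1/26; threaded value p + q = 27; w = 6945; 6945 = 3 * 5 * 463; sigma = (1 + 3) * (1 + 5) * (1 + 463) = 4 * 6 * 464 = 11136; answer 11136
Part 3: Y2 = 11136; r = 20; a(2) = -2*(49) - 1*(20) = -118; iterating: a(2)=-118, a(3)=187, a(4)=-256, a(5)=325, a(6)=-394, a(7)=463, a(8)=-532, a(9)=601, a(10)=-670, a(11)=739, a(12)=-808, a(13)=877, a(14)=-946; answer -946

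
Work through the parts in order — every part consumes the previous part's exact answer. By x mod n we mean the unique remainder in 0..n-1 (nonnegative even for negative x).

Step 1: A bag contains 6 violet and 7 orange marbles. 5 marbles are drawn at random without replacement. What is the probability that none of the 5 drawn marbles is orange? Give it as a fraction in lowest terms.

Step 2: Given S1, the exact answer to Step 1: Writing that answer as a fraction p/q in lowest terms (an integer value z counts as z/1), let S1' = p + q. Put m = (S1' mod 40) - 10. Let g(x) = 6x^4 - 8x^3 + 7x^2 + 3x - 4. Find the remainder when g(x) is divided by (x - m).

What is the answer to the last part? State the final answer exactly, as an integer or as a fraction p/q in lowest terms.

Step 1: total draws C(13,5) = 1287; favorable C(6,5) = 6; P = 2/429; answer 2/429
Step 2: S1 = 2/429; threaded value p + q = 431; m = 21; remainder = value at the root: 6*(21)^4 - 8*(21)^3 + 7*(21)^2 + 3*(21)^1 - 4 = (1166886) + (-74088) + (3087) + (63) + (-4) = 1095944; answer 1095944

1095944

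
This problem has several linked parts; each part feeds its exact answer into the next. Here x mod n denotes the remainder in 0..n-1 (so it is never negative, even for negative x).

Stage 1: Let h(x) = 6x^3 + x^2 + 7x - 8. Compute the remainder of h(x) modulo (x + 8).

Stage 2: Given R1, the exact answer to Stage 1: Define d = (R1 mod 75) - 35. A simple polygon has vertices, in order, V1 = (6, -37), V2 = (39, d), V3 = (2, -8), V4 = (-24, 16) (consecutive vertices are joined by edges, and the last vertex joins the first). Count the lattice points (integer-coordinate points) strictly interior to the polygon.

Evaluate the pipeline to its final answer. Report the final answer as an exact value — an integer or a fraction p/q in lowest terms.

816

Stage 1: remainder = value at the root: 6*(-8)^3 + 1*(-8)^2 + 7*(-8)^1 - 8 = (-3072) + (64) + (-56) + (-8) = -3072; answer -3072
Stage 2: R1 = -3072; d = -32; cross terms: (6*-32 - 39*-37)=1251, (39*-8 - 2*-32)=-248, (2*16 - -24*-8)=-160, (-24*-37 - 6*16)=792; twice the area = |1635| = 1635; area = 1635/2; boundary points = 1 + 1 + 2 + 1 = 5; strictly interior points = area - boundary/2 + 1 = 816; answer 816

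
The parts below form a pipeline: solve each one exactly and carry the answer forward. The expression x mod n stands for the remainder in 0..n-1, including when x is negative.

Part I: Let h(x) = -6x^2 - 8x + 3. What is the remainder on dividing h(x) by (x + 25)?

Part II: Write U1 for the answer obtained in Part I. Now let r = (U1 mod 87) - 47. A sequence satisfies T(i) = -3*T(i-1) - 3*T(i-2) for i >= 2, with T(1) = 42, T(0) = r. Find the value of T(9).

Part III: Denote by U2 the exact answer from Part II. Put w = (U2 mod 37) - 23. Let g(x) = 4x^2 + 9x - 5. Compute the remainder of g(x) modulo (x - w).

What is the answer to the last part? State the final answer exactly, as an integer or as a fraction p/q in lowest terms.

128

Part I: remainder = value at the root: -6*(-25)^2 - 8*(-25)^1 + 3 = (-3750) + (200) + (3) = -3547; answer -3547
Part II: U1 = -3547; r = -27; T(2) = -3*(42) - 3*(-27) = -45; iterating: T(2)=-45, T(3)=9, T(4)=108, T(5)=-351, T(6)=729, T(7)=-1134, T(8)=1215, T(9)=-243; answer -243
Part III: U2 = -243; w = -7; remainder = value at the root: 4*(-7)^2 + 9*(-7)^1 - 5 = (196) + (-63) + (-5) = 128; answer 128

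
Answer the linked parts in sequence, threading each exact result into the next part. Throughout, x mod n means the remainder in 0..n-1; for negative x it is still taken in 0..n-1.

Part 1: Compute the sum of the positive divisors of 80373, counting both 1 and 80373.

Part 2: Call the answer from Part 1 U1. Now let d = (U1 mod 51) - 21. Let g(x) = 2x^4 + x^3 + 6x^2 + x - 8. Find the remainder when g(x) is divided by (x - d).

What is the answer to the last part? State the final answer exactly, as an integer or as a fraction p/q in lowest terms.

482078

Part 1: 80373 = 3 * 73 * 367; sigma = (1 + 3) * (1 + 73) * (1 + 367) = 4 * 74 * 368 = 108928; answer 108928
Part 2: U1 = 108928; d = 22; remainder = value at the root: 2*(22)^4 + 1*(22)^3 + 6*(22)^2 + 1*(22)^1 - 8 = (468512) + (10648) + (2904) + (22) + (-8) = 482078; answer 482078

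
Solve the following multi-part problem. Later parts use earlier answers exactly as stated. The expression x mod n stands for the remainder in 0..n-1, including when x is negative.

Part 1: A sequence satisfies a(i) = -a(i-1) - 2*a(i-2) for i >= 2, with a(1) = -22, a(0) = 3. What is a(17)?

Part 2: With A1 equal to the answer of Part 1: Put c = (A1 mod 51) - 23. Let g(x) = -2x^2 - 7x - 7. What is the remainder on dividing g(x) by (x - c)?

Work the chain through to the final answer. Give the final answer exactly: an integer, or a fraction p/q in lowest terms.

Part 1: a(2) = -1*(-22) - 2*(3) = 16; iterating: a(2)=16, a(3)=28, a(4)=-60, a(5)=4, a(6)=116, a(7)=-124, a(8)=-108, a(9)=356, a(10)=-140, a(11)=-572, a(12)=852, a(13)=292, a(14)=-1996, a(15)=1412, a(16)=2580, a(17)=-5404; answer -5404
Part 2: A1 = -5404; c = -21; remainder = value at the root: -2*(-21)^2 - 7*(-21)^1 - 7 = (-882) + (147) + (-7) = -742; answer -742

-742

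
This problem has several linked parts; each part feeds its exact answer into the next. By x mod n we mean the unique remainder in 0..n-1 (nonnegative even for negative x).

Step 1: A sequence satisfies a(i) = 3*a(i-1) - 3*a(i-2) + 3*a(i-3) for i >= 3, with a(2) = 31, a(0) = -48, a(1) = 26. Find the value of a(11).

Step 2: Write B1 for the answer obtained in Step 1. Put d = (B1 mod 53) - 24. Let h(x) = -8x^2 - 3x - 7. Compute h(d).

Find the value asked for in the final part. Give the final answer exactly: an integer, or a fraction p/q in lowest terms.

Step 1: a(3) = 3*(31) - 3*(26) + 3*(-48) = -129; iterating: a(3)=-129, a(4)=-402, a(5)=-726, a(6)=-1359, a(7)=-3105, a(8)=-7416, a(9)=-17010, a(10)=-38097, a(11)=-85509; answer -85509
Step 2: B1 = -85509; d = 9; -8*(9)^2 - 3*(9)^1 - 7 = (-648) + (-27) + (-7) = -682; answer -682

-682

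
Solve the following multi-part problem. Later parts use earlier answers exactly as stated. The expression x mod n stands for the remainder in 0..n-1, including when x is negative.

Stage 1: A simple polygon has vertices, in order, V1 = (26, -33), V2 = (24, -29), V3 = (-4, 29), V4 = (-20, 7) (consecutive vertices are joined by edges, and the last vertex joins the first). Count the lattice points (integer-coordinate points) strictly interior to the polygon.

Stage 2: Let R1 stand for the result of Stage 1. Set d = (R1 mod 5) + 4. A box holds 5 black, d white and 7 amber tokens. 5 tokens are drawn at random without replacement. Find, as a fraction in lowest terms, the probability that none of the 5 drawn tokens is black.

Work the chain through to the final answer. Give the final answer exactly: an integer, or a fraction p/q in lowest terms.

198/1547

Stage 1: cross terms: (26*-29 - 24*-33)=38, (24*29 - -4*-29)=580, (-4*7 - -20*29)=552, (-20*-33 - 26*7)=478; twice the area = |1648| = 1648; area = 824; boundary points = 2 + 2 + 2 + 2 = 8; strictly interior points = area - boundary/2 + 1 = 821; answer 821
Stage 2: R1 = 821; d = 5; total draws C(17,5) = 6188; favorable C(12,5) = 792; P = 198/1547; answer 198/1547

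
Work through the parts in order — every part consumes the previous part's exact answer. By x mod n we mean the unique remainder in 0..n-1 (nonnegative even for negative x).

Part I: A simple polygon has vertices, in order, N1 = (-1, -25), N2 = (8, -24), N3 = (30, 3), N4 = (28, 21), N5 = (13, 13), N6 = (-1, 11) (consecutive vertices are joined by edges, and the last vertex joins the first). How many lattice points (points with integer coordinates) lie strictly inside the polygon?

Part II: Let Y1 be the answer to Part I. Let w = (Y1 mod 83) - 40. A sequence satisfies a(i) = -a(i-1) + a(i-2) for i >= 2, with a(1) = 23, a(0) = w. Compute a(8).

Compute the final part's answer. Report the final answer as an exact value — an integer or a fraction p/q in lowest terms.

Part I: cross terms: (-1*-24 - 8*-25)=224, (8*3 - 30*-24)=744, (30*21 - 28*3)=546, (28*13 - 13*21)=91, (13*11 - -1*13)=156, (-1*-25 - -1*11)=36; twice the area = |1797| = 1797; area = 1797/2; boundary points = 1 + 1 + 2 + 1 + 2 + 36 = 43; strictly interior points = area - boundary/2 + 1 = 878; answer 878
Part II: Y1 = 878; w = 8; a(2) = -1*(23) + 1*(8) = -15; iterating: a(2)=-15, a(3)=38, a(4)=-53, a(5)=91, a(6)=-144, a(7)=235, a(8)=-379; answer -379

-379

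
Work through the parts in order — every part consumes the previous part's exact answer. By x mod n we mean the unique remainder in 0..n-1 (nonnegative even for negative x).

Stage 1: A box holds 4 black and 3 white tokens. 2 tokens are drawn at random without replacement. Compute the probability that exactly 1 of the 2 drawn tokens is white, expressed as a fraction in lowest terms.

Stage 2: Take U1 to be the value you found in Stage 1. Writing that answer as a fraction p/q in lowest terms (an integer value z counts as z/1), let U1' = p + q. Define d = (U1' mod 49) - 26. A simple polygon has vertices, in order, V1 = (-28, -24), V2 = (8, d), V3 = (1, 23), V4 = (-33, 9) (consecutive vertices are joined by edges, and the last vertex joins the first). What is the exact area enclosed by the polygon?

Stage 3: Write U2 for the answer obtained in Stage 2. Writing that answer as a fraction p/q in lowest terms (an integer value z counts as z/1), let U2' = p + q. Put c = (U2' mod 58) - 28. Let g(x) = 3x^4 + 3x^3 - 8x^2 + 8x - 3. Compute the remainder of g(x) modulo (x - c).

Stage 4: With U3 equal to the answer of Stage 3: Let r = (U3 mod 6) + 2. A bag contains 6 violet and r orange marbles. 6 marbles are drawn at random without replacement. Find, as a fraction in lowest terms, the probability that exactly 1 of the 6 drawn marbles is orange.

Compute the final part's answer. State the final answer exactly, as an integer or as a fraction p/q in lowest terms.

7/286

Stage 1: total draws C(7,2) = 21; favorable C(3,1)*C(4,1) = 12; P = 4/7; answer 4/7
Stage 2: U1 = 4/7; threaded value p + q = 11; d = -15; cross terms: (-28*-15 - 8*-24)=612, (8*23 - 1*-15)=199, (1*9 - -33*23)=768, (-33*-24 - -28*9)=1044; twice the area = |2623| = 2623; area = 2623/2; answer 2623/2
Stage 3: U2 = 2623/2; threaded value p + q = 2625; c = -13; remainder = value at the root: 3*(-13)^4 + 3*(-13)^3 - 8*(-13)^2 + 8*(-13)^1 - 3 = (85683) + (-6591) + (-1352) + (-104) + (-3) = 77633; answer 77633
Stage 4: U3 = 77633; r = 7; total draws C(13,6) = 1716; favorable C(7,1)*C(6,5) = 42; P = 7/286; answer 7/286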